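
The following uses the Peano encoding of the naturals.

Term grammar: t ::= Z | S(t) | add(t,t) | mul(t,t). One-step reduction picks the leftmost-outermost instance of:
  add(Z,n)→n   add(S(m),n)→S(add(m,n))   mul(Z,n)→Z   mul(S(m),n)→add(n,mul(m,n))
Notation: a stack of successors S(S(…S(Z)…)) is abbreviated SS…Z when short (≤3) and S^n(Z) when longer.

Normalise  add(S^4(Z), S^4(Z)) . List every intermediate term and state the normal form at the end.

  start: add(S^4(Z), S^4(Z))
  [1] S(add(SSSZ, S^4(Z)))
  [2] S(S(add(SSZ, S^4(Z))))
  [3] S(S(S(add(SZ, S^4(Z)))))
  [4] S(S(S(S(add(Z, S^4(Z))))))
  [5] S^8(Z)

Answer: normal form = S^8(Z)  (in 5 steps)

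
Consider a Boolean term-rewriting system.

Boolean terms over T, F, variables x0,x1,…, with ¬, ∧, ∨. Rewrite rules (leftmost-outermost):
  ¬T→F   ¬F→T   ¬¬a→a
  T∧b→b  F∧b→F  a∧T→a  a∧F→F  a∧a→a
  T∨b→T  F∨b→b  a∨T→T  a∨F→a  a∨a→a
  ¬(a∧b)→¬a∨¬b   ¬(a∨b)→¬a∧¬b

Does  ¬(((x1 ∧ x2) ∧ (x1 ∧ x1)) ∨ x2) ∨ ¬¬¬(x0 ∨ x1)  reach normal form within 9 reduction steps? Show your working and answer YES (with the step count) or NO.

  start: ¬(((x1 ∧ x2) ∧ (x1 ∧ x1)) ∨ x2) ∨ ¬¬¬(x0 ∨ x1)
  step 1: (¬((x1 ∧ x2) ∧ (x1 ∧ x1)) ∧ ¬x2) ∨ ¬¬¬(x0 ∨ x1)
  step 2: ((¬(x1 ∧ x2) ∨ ¬(x1 ∧ x1)) ∧ ¬x2) ∨ ¬¬¬(x0 ∨ x1)
  step 3: (((¬x1 ∨ ¬x2) ∨ ¬(x1 ∧ x1)) ∧ ¬x2) ∨ ¬¬¬(x0 ∨ x1)
  step 4: (((¬x1 ∨ ¬x2) ∨ (¬x1 ∨ ¬x1)) ∧ ¬x2) ∨ ¬¬¬(x0 ∨ x1)
  step 5: (((¬x1 ∨ ¬x2) ∨ ¬x1) ∧ ¬x2) ∨ ¬¬¬(x0 ∨ x1)
  step 6: (((¬x1 ∨ ¬x2) ∨ ¬x1) ∧ ¬x2) ∨ ¬(x0 ∨ x1)
  step 7: (((¬x1 ∨ ¬x2) ∨ ¬x1) ∧ ¬x2) ∨ (¬x0 ∧ ¬x1)

Answer: YES — reaches normal form (((¬x1 ∨ ¬x2) ∨ ¬x1) ∧ ¬x2) ∨ (¬x0 ∧ ¬x1) in 7 ≤ 9 steps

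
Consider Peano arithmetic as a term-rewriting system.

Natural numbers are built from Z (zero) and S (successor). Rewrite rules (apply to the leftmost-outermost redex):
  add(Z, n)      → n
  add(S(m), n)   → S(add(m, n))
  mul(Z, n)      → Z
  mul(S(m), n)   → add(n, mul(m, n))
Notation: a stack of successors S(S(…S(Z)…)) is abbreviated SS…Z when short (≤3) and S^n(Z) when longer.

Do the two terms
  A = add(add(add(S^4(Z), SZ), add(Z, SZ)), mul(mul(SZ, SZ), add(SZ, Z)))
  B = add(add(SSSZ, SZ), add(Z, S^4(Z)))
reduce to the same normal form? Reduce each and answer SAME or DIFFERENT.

Term A:
  start: add(add(add(S^4(Z), SZ), add(Z, SZ)), mul(mul(SZ, SZ), add(SZ, Z)))
  step 1: add(add(S(add(SSSZ, SZ)), add(Z, SZ)), mul(mul(SZ, SZ), add(SZ, Z)))
  step 2: add(S(add(add(SSSZ, SZ), add(Z, SZ))), mul(mul(SZ, SZ), add(SZ, Z)))
  step 3: S(add(add(add(SSSZ, SZ), add(Z, SZ)), mul(mul(SZ, SZ), add(SZ, Z))))
  step 4: S(add(add(S(add(SSZ, SZ)), add(Z, SZ)), mul(mul(SZ, SZ), add(SZ, Z))))
  step 5: S(add(S(add(add(SSZ, SZ), add(Z, SZ))), mul(mul(SZ, SZ), add(SZ, Z))))
  step 6: S(S(add(add(add(SSZ, SZ), add(Z, SZ)), mul(mul(SZ, SZ), add(SZ, Z)))))
  step 7: S(S(add(add(S(add(SZ, SZ)), add(Z, SZ)), mul(mul(SZ, SZ), add(SZ, Z)))))
  step 8: S(S(add(S(add(add(SZ, SZ), add(Z, SZ))), mul(mul(SZ, SZ), add(SZ, Z)))))
  step 9: S(S(S(add(add(add(SZ, SZ), add(Z, SZ)), mul(mul(SZ, SZ), add(SZ, Z))))))
  step 10: S(S(S(add(add(S(add(Z, SZ)), add(Z, SZ)), mul(mul(SZ, SZ), add(SZ, Z))))))
  step 11: S(S(S(add(S(add(add(Z, SZ), add(Z, SZ))), mul(mul(SZ, SZ), add(SZ, Z))))))
  step 12: S(S(S(S(add(add(add(Z, SZ), add(Z, SZ)), mul(mul(SZ, SZ), add(SZ, Z)))))))
  step 13: S(S(S(S(add(add(SZ, add(Z, SZ)), mul(mul(SZ, SZ), add(SZ, Z)))))))
  step 14: S(S(S(S(add(S(add(Z, add(Z, SZ))), mul(mul(SZ, SZ), add(SZ, Z)))))))
  step 15: S(S(S(S(S(add(add(Z, add(Z, SZ)), mul(mul(SZ, SZ), add(SZ, Z))))))))
  step 16: S(S(S(S(S(add(add(Z, SZ), mul(mul(SZ, SZ), add(SZ, Z))))))))
  step 17: S(S(S(S(S(add(SZ, mul(mul(SZ, SZ), add(SZ, Z))))))))
  step 18: S(S(S(S(S(S(add(Z, mul(mul(SZ, SZ), add(SZ, Z)))))))))
  step 19: S(S(S(S(S(S(mul(mul(SZ, SZ), add(SZ, Z))))))))
  step 20: S(S(S(S(S(S(mul(add(SZ, mul(Z, SZ)), add(SZ, Z))))))))
  step 21: S(S(S(S(S(S(mul(S(add(Z, mul(Z, SZ))), add(SZ, Z))))))))
  step 22: S(S(S(S(S(S(add(add(SZ, Z), mul(add(Z, mul(Z, SZ)), add(SZ, Z)))))))))
  step 23: S(S(S(S(S(S(add(S(add(Z, Z)), mul(add(Z, mul(Z, SZ)), add(SZ, Z)))))))))
  step 24: S(S(S(S(S(S(S(add(add(Z, Z), mul(add(Z, mul(Z, SZ)), add(SZ, Z))))))))))
  step 25: S(S(S(S(S(S(S(add(Z, mul(add(Z, mul(Z, SZ)), add(SZ, Z))))))))))
  step 26: S(S(S(S(S(S(S(mul(add(Z, mul(Z, SZ)), add(SZ, Z)))))))))
  step 27: S(S(S(S(S(S(S(mul(mul(Z, SZ), add(SZ, Z)))))))))
  step 28: S(S(S(S(S(S(S(mul(Z, add(SZ, Z)))))))))
  step 29: S^7(Z)

Term B:
  start: add(add(SSSZ, SZ), add(Z, S^4(Z)))
  step 1: add(S(add(SSZ, SZ)), add(Z, S^4(Z)))
  step 2: S(add(add(SSZ, SZ), add(Z, S^4(Z))))
  step 3: S(add(S(add(SZ, SZ)), add(Z, S^4(Z))))
  step 4: S(S(add(add(SZ, SZ), add(Z, S^4(Z)))))
  step 5: S(S(add(S(add(Z, SZ)), add(Z, S^4(Z)))))
  step 6: S(S(S(add(add(Z, SZ), add(Z, S^4(Z))))))
  step 7: S(S(S(add(SZ, add(Z, S^4(Z))))))
  step 8: S(S(S(S(add(Z, add(Z, S^4(Z)))))))
  step 9: S(S(S(S(add(Z, S^4(Z))))))
  step 10: S^8(Z)

Answer: DIFFERENT — A ⇓ S^7(Z), B ⇓ S^8(Z)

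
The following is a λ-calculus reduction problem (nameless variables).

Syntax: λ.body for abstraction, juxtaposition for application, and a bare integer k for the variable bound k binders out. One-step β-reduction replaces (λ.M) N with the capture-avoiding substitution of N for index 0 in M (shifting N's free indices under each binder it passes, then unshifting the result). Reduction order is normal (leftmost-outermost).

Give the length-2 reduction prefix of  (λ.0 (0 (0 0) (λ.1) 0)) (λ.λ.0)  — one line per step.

  start: (λ.0 (0 (0 0) (λ.1) 0)) (λ.λ.0)
  [1] (λ.λ.0) ((λ.λ.0) ((λ.λ.0) (λ.λ.0)) (λ.λ.λ.0) (λ.λ.0))
  [2] λ.0

Answer: after 2 steps: λ.0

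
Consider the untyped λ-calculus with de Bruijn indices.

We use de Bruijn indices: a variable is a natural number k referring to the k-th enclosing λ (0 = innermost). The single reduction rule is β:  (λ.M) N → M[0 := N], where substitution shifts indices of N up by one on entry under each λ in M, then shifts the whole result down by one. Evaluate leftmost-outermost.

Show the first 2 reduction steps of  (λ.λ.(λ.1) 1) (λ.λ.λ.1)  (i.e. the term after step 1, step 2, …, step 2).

  start: (λ.λ.(λ.1) 1) (λ.λ.λ.1)
  step 1: λ.(λ.1) (λ.λ.λ.1)
  step 2: λ.0

Answer: after 2 steps: λ.0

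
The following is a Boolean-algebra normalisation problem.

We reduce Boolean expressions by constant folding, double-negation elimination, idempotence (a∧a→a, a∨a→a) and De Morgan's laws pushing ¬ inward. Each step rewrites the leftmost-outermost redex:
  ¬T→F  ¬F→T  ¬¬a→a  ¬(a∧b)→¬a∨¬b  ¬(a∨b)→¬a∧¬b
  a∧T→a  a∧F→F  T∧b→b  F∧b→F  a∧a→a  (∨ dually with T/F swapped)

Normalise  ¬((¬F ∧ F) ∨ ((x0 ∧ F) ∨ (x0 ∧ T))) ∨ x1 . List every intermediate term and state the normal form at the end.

Answer: normal form = ¬x0 ∨ x1  (in 14 steps)

Derivation:
  start: ¬((¬F ∧ F) ∨ ((x0 ∧ F) ∨ (x0 ∧ T))) ∨ x1
  [1] (¬(¬F ∧ F) ∧ ¬((x0 ∧ F) ∨ (x0 ∧ T))) ∨ x1
  [2] ((¬¬F ∨ ¬F) ∧ ¬((x0 ∧ F) ∨ (x0 ∧ T))) ∨ x1
  [3] ((F ∨ ¬F) ∧ ¬((x0 ∧ F) ∨ (x0 ∧ T))) ∨ x1
  [4] (¬F ∧ ¬((x0 ∧ F) ∨ (x0 ∧ T))) ∨ x1
  [5] (T ∧ ¬((x0 ∧ F) ∨ (x0 ∧ T))) ∨ x1
  [6] ¬((x0 ∧ F) ∨ (x0 ∧ T)) ∨ x1
  [7] (¬(x0 ∧ F) ∧ ¬(x0 ∧ T)) ∨ x1
  [8] ((¬x0 ∨ ¬F) ∧ ¬(x0 ∧ T)) ∨ x1
  [9] ((¬x0 ∨ T) ∧ ¬(x0 ∧ T)) ∨ x1
  [10] (T ∧ ¬(x0 ∧ T)) ∨ x1
  [11] ¬(x0 ∧ T) ∨ x1
  [12] (¬x0 ∨ ¬T) ∨ x1
  [13] (¬x0 ∨ F) ∨ x1
  [14] ¬x0 ∨ x1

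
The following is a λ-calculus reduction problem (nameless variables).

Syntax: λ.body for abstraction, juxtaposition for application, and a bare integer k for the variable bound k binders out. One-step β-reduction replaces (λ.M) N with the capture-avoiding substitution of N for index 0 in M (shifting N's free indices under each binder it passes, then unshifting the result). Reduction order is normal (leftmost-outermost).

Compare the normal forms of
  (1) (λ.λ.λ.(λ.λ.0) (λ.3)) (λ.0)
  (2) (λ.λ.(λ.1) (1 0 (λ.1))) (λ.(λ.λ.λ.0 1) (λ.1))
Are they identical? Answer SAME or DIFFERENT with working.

Term A:
  start: (λ.λ.λ.(λ.λ.0) (λ.3)) (λ.0)
  [1] λ.λ.(λ.λ.0) (λ.λ.0)
  [2] λ.λ.λ.0

Term B:
  start: (λ.λ.(λ.1) (1 0 (λ.1))) (λ.(λ.λ.λ.0 1) (λ.1))
  [1] λ.(λ.1) ((λ.(λ.λ.λ.0 1) (λ.1)) 0 (λ.1))
  [2] λ.0

Answer: DIFFERENT — A ⇓ λ.λ.λ.0, B ⇓ λ.0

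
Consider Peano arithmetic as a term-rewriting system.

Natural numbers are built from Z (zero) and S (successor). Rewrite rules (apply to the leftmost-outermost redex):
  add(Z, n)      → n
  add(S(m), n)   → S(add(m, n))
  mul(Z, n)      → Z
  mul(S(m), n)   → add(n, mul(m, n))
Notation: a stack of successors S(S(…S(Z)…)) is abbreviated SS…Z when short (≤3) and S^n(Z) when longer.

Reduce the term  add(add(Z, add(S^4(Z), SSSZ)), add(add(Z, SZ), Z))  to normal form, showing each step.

Answer: normal form = S^8(Z)  (in 17 steps)

Reduction:
  start: add(add(Z, add(S^4(Z), SSSZ)), add(add(Z, SZ), Z))
  step 1: add(add(S^4(Z), SSSZ), add(add(Z, SZ), Z))
  step 2: add(S(add(SSSZ, SSSZ)), add(add(Z, SZ), Z))
  step 3: S(add(add(SSSZ, SSSZ), add(add(Z, SZ), Z)))
  step 4: S(add(S(add(SSZ, SSSZ)), add(add(Z, SZ), Z)))
  step 5: S(S(add(add(SSZ, SSSZ), add(add(Z, SZ), Z))))
  step 6: S(S(add(S(add(SZ, SSSZ)), add(add(Z, SZ), Z))))
  step 7: S(S(S(add(add(SZ, SSSZ), add(add(Z, SZ), Z)))))
  step 8: S(S(S(add(S(add(Z, SSSZ)), add(add(Z, SZ), Z)))))
  step 9: S(S(S(S(add(add(Z, SSSZ), add(add(Z, SZ), Z))))))
  step 10: S(S(S(S(add(SSSZ, add(add(Z, SZ), Z))))))
  step 11: S(S(S(S(S(add(SSZ, add(add(Z, SZ), Z)))))))
  step 12: S(S(S(S(S(S(add(SZ, add(add(Z, SZ), Z))))))))
  step 13: S(S(S(S(S(S(S(add(Z, add(add(Z, SZ), Z)))))))))
  step 14: S(S(S(S(S(S(S(add(add(Z, SZ), Z))))))))
  step 15: S(S(S(S(S(S(S(add(SZ, Z))))))))
  step 16: S(S(S(S(S(S(S(S(add(Z, Z)))))))))
  step 17: S^8(Z)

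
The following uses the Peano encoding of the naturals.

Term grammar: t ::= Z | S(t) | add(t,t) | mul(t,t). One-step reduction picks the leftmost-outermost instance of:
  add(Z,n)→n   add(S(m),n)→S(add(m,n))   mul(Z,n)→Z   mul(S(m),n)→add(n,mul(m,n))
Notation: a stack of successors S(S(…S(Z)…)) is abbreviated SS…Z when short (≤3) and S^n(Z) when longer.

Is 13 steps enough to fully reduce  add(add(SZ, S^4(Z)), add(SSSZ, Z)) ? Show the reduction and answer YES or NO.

  start: add(add(SZ, S^4(Z)), add(SSSZ, Z))
  step 1: add(S(add(Z, S^4(Z))), add(SSSZ, Z))
  step 2: S(add(add(Z, S^4(Z)), add(SSSZ, Z)))
  step 3: S(add(S^4(Z), add(SSSZ, Z)))
  step 4: S(S(add(SSSZ, add(SSSZ, Z))))
  step 5: S(S(S(add(SSZ, add(SSSZ, Z)))))
  step 6: S(S(S(S(add(SZ, add(SSSZ, Z))))))
  step 7: S(S(S(S(S(add(Z, add(SSSZ, Z)))))))
  step 8: S(S(S(S(S(add(SSSZ, Z))))))
  step 9: S(S(S(S(S(S(add(SSZ, Z)))))))
  step 10: S(S(S(S(S(S(S(add(SZ, Z))))))))
  step 11: S(S(S(S(S(S(S(S(add(Z, Z)))))))))
  step 12: S^8(Z)

Answer: YES — reaches normal form S^8(Z) in 12 ≤ 13 steps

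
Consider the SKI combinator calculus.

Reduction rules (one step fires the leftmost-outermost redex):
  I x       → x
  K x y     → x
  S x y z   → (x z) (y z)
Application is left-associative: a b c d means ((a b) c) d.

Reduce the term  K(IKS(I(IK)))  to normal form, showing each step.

  start: K(IKS(I(IK)))
  →1  K(KS(I(IK)))
  →2  KS

Answer: normal form = KS  (in 2 steps)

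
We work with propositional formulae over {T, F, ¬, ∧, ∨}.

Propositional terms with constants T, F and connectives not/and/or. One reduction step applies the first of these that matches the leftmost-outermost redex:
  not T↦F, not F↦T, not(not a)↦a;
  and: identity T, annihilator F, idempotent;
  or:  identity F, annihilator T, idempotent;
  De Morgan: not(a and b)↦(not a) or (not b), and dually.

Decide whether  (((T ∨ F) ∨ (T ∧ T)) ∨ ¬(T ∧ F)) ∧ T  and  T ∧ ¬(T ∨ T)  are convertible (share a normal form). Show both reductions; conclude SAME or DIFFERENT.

Term A:
  start: (((T ∨ F) ∨ (T ∧ T)) ∨ ¬(T ∧ F)) ∧ T
  [1] ((T ∨ F) ∨ (T ∧ T)) ∨ ¬(T ∧ F)
  [2] (T ∨ (T ∧ T)) ∨ ¬(T ∧ F)
  [3] T ∨ ¬(T ∧ F)
  [4] T

Term B:
  start: T ∧ ¬(T ∨ T)
  [1] ¬(T ∨ T)
  [2] ¬T ∧ ¬T
  [3] ¬T
  [4] F

Answer: DIFFERENT — A ⇓ T, B ⇓ F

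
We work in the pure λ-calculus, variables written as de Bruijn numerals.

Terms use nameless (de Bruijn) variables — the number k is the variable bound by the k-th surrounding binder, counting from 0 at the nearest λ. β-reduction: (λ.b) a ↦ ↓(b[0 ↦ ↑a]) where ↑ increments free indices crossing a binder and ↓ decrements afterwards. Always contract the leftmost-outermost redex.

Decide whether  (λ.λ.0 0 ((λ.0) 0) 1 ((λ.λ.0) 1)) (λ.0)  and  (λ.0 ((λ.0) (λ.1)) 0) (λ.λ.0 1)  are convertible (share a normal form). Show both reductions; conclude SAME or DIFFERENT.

Term A:
  start: (λ.λ.0 0 ((λ.0) 0) 1 ((λ.λ.0) 1)) (λ.0)
  [1] λ.0 0 ((λ.0) 0) (λ.0) ((λ.λ.0) (λ.0))
  [2] λ.0 0 0 (λ.0) ((λ.λ.0) (λ.0))
  [3] λ.0 0 0 (λ.0) (λ.0)

Term B:
  start: (λ.0 ((λ.0) (λ.1)) 0) (λ.λ.0 1)
  [1] (λ.λ.0 1) ((λ.0) (λ.λ.λ.0 1)) (λ.λ.0 1)
  [2] (λ.0 ((λ.0) (λ.λ.λ.0 1))) (λ.λ.0 1)
  [3] (λ.λ.0 1) ((λ.0) (λ.λ.λ.0 1))
  [4] λ.0 ((λ.0) (λ.λ.λ.0 1))
  [5] λ.0 (λ.λ.λ.0 1)

Answer: DIFFERENT — A ⇓ λ.0 0 0 (λ.0) (λ.0), B ⇓ λ.0 (λ.λ.λ.0 1)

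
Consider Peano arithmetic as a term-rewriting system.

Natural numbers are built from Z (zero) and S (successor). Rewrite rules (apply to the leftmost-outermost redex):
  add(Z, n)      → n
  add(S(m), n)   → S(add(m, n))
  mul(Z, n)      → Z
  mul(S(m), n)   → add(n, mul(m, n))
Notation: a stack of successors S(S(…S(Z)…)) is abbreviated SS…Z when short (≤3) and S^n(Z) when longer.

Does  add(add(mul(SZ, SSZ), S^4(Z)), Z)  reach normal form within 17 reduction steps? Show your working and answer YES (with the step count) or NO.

  start: add(add(mul(SZ, SSZ), S^4(Z)), Z)
  →1  add(add(add(SSZ, mul(Z, SSZ)), S^4(Z)), Z)
  →2  add(add(S(add(SZ, mul(Z, SSZ))), S^4(Z)), Z)
  →3  add(S(add(add(SZ, mul(Z, SSZ)), S^4(Z))), Z)
  →4  S(add(add(add(SZ, mul(Z, SSZ)), S^4(Z)), Z))
  →5  S(add(add(S(add(Z, mul(Z, SSZ))), S^4(Z)), Z))
  →6  S(add(S(add(add(Z, mul(Z, SSZ)), S^4(Z))), Z))
  →7  S(S(add(add(add(Z, mul(Z, SSZ)), S^4(Z)), Z)))
  →8  S(S(add(add(mul(Z, SSZ), S^4(Z)), Z)))
  →9  S(S(add(add(Z, S^4(Z)), Z)))
  →10  S(S(add(S^4(Z), Z)))
  →11  S(S(S(add(SSSZ, Z))))
  →12  S(S(S(S(add(SSZ, Z)))))
  →13  S(S(S(S(S(add(SZ, Z))))))
  →14  S(S(S(S(S(S(add(Z, Z)))))))
  →15  S^6(Z)

Answer: YES — reaches normal form S^6(Z) in 15 ≤ 17 steps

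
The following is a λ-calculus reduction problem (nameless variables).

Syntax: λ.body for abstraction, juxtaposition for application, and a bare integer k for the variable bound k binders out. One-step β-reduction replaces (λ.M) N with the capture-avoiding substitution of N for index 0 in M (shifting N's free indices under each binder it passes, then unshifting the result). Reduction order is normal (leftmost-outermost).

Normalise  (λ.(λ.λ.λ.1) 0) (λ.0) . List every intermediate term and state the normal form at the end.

  start: (λ.(λ.λ.λ.1) 0) (λ.0)
  step 1: (λ.λ.λ.1) (λ.0)
  step 2: λ.λ.1

Answer: normal form = λ.λ.1  (in 2 steps)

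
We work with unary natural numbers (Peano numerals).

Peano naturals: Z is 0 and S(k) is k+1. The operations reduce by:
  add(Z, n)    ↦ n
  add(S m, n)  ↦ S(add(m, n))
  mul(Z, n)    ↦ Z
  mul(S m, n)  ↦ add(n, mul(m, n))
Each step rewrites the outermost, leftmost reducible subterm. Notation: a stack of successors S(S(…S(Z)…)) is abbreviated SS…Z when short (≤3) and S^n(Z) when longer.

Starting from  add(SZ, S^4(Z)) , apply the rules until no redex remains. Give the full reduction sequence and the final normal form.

Answer: normal form = S^5(Z)  (in 2 steps)

Derivation:
  start: add(SZ, S^4(Z))
  step 1: S(add(Z, S^4(Z)))
  step 2: S^5(Z)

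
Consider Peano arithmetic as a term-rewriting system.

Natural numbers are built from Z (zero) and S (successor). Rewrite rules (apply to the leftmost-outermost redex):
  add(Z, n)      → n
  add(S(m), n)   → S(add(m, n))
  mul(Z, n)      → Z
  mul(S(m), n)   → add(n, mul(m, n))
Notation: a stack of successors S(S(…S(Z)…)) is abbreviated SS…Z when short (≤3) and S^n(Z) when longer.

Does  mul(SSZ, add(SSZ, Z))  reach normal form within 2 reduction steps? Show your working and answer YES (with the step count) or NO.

  start: mul(SSZ, add(SSZ, Z))
  step 1: add(add(SSZ, Z), mul(SZ, add(SSZ, Z)))
  step 2: add(S(add(SZ, Z)), mul(SZ, add(SSZ, Z)))

Answer: NO — after 2 steps the term is add(S(add(SZ, Z)), mul(SZ, add(SSZ, Z))), not yet normal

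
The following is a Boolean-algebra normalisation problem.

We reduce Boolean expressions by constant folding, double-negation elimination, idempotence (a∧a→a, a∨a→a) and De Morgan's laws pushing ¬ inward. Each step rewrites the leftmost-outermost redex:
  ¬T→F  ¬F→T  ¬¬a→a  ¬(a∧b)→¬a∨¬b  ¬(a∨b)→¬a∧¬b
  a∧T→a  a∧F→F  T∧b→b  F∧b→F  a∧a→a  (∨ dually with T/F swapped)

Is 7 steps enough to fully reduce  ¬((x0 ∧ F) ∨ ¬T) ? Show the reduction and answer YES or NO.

  start: ¬((x0 ∧ F) ∨ ¬T)
  step 1: ¬(x0 ∧ F) ∧ ¬¬T
  step 2: (¬x0 ∨ ¬F) ∧ ¬¬T
  step 3: (¬x0 ∨ T) ∧ ¬¬T
  step 4: T ∧ ¬¬T
  step 5: ¬¬T
  step 6: T

Answer: YES — reaches normal form T in 6 ≤ 7 steps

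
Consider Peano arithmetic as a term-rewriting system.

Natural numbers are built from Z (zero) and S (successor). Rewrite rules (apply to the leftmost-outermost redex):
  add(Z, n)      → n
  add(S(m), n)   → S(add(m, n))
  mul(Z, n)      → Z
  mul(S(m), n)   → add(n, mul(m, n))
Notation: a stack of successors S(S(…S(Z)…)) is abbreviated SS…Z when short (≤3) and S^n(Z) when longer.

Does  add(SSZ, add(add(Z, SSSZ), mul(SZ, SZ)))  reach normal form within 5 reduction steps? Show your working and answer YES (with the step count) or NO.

  start: add(SSZ, add(add(Z, SSSZ), mul(SZ, SZ)))
  [1] S(add(SZ, add(add(Z, SSSZ), mul(SZ, SZ))))
  [2] S(S(add(Z, add(add(Z, SSSZ), mul(SZ, SZ)))))
  [3] S(S(add(add(Z, SSSZ), mul(SZ, SZ))))
  [4] S(S(add(SSSZ, mul(SZ, SZ))))
  [5] S(S(S(add(SSZ, mul(SZ, SZ)))))

Answer: NO — after 5 steps the term is S(S(S(add(SSZ, mul(SZ, SZ))))), not yet normal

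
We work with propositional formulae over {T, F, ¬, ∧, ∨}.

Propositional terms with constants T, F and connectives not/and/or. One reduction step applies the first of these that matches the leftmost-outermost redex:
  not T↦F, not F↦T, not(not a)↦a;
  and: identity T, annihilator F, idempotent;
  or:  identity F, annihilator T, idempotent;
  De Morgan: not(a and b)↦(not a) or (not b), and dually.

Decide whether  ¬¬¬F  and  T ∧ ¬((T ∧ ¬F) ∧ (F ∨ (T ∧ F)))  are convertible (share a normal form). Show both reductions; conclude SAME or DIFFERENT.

Term A:
  start: ¬¬¬F
  →1  ¬F
  →2  T

Term B:
  start: T ∧ ¬((T ∧ ¬F) ∧ (F ∨ (T ∧ F)))
  →1  ¬((T ∧ ¬F) ∧ (F ∨ (T ∧ F)))
  →2  ¬(T ∧ ¬F) ∨ ¬(F ∨ (T ∧ F))
  →3  (¬T ∨ ¬¬F) ∨ ¬(F ∨ (T ∧ F))
  →4  (F ∨ ¬¬F) ∨ ¬(F ∨ (T ∧ F))
  →5  ¬¬F ∨ ¬(F ∨ (T ∧ F))
  →6  F ∨ ¬(F ∨ (T ∧ F))
  →7  ¬(F ∨ (T ∧ F))
  →8  ¬F ∧ ¬(T ∧ F)
  →9  T ∧ ¬(T ∧ F)
  →10  ¬(T ∧ F)
  →11  ¬T ∨ ¬F
  →12  F ∨ ¬F
  →13  ¬F
  →14  T

Answer: SAME — A ⇓ T, B ⇓ T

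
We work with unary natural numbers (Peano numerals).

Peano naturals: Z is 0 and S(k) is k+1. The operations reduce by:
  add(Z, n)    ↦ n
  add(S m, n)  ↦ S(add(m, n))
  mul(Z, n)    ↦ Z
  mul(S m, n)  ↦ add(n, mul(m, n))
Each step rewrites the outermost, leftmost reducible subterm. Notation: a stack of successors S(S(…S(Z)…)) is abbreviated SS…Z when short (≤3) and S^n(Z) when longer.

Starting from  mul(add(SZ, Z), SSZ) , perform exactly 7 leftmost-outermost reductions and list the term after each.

  start: mul(add(SZ, Z), SSZ)
  →1  mul(S(add(Z, Z)), SSZ)
  →2  add(SSZ, mul(add(Z, Z), SSZ))
  →3  S(add(SZ, mul(add(Z, Z), SSZ)))
  →4  S(S(add(Z, mul(add(Z, Z), SSZ))))
  →5  S(S(mul(add(Z, Z), SSZ)))
  →6  S(S(mul(Z, SSZ)))
  →7  SSZ

Answer: after 7 steps: SSZ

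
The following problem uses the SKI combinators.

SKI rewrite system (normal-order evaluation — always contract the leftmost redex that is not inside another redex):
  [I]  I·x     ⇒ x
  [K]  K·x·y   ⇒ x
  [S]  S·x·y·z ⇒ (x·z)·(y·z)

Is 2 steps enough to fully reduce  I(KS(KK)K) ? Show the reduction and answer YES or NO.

  start: I(KS(KK)K)
  [1] KS(KK)K
  [2] SK

Answer: YES — reaches normal form SK in 2 ≤ 2 steps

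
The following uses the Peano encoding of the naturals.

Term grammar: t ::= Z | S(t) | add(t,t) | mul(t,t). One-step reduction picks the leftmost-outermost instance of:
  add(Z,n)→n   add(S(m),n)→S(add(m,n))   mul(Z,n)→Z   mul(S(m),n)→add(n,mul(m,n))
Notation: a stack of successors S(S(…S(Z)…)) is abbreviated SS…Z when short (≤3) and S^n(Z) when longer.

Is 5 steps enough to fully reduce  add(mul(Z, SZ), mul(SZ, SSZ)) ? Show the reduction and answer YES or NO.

  start: add(mul(Z, SZ), mul(SZ, SSZ))
  step 1: add(Z, mul(SZ, SSZ))
  step 2: mul(SZ, SSZ)
  step 3: add(SSZ, mul(Z, SSZ))
  step 4: S(add(SZ, mul(Z, SSZ)))
  step 5: S(S(add(Z, mul(Z, SSZ))))

Answer: NO — after 5 steps the term is S(S(add(Z, mul(Z, SSZ)))), not yet normal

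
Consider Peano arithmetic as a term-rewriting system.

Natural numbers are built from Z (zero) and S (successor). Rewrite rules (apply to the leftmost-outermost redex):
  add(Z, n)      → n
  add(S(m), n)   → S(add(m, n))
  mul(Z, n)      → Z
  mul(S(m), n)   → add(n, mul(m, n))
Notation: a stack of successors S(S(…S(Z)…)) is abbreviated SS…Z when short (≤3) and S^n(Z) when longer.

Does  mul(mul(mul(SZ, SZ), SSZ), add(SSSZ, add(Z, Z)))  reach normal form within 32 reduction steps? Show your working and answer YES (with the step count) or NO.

Answer: YES — reaches normal form S^6(Z) in 30 ≤ 32 steps

Working:
  start: mul(mul(mul(SZ, SZ), SSZ), add(SSSZ, add(Z, Z)))
  step 1: mul(mul(add(SZ, mul(Z, SZ)), SSZ), add(SSSZ, add(Z, Z)))
  step 2: mul(mul(S(add(Z, mul(Z, SZ))), SSZ), add(SSSZ, add(Z, Z)))
  step 3: mul(add(SSZ, mul(add(Z, mul(Z, SZ)), SSZ)), add(SSSZ, add(Z, Z)))
  step 4: mul(S(add(SZ, mul(add(Z, mul(Z, SZ)), SSZ))), add(SSSZ, add(Z, Z)))
  step 5: add(add(SSSZ, add(Z, Z)), mul(add(SZ, mul(add(Z, mul(Z, SZ)), SSZ)), add(SSSZ, add(Z, Z))))
  step 6: add(S(add(SSZ, add(Z, Z))), mul(add(SZ, mul(add(Z, mul(Z, SZ)), SSZ)), add(SSSZ, add(Z, Z))))
  step 7: S(add(add(SSZ, add(Z, Z)), mul(add(SZ, mul(add(Z, mul(Z, SZ)), SSZ)), add(SSSZ, add(Z, Z)))))
  step 8: S(add(S(add(SZ, add(Z, Z))), mul(add(SZ, mul(add(Z, mul(Z, SZ)), SSZ)), add(SSSZ, add(Z, Z)))))
  step 9: S(S(add(add(SZ, add(Z, Z)), mul(add(SZ, mul(add(Z, mul(Z, SZ)), SSZ)), add(SSSZ, add(Z, Z))))))
  step 10: S(S(add(S(add(Z, add(Z, Z))), mul(add(SZ, mul(add(Z, mul(Z, SZ)), SSZ)), add(SSSZ, add(Z, Z))))))
  step 11: S(S(S(add(add(Z, add(Z, Z)), mul(add(SZ, mul(add(Z, mul(Z, SZ)), SSZ)), add(SSSZ, add(Z, Z)))))))
  step 12: S(S(S(add(add(Z, Z), mul(add(SZ, mul(add(Z, mul(Z, SZ)), SSZ)), add(SSSZ, add(Z, Z)))))))
  step 13: S(S(S(add(Z, mul(add(SZ, mul(add(Z, mul(Z, SZ)), SSZ)), add(SSSZ, add(Z, Z)))))))
  step 14: S(S(S(mul(add(SZ, mul(add(Z, mul(Z, SZ)), SSZ)), add(SSSZ, add(Z, Z))))))
  step 15: S(S(S(mul(S(add(Z, mul(add(Z, mul(Z, SZ)), SSZ))), add(SSSZ, add(Z, Z))))))
  step 16: S(S(S(add(add(SSSZ, add(Z, Z)), mul(add(Z, mul(add(Z, mul(Z, SZ)), SSZ)), add(SSSZ, add(Z, Z)))))))
  step 17: S(S(S(add(S(add(SSZ, add(Z, Z))), mul(add(Z, mul(add(Z, mul(Z, SZ)), SSZ)), add(SSSZ, add(Z, Z)))))))
  step 18: S(S(S(S(add(add(SSZ, add(Z, Z)), mul(add(Z, mul(add(Z, mul(Z, SZ)), SSZ)), add(SSSZ, add(Z, Z))))))))
  step 19: S(S(S(S(add(S(add(SZ, add(Z, Z))), mul(add(Z, mul(add(Z, mul(Z, SZ)), SSZ)), add(SSSZ, add(Z, Z))))))))
  step 20: S(S(S(S(S(add(add(SZ, add(Z, Z)), mul(add(Z, mul(add(Z, mul(Z, SZ)), SSZ)), add(SSSZ, add(Z, Z)))))))))
  step 21: S(S(S(S(S(add(S(add(Z, add(Z, Z))), mul(add(Z, mul(add(Z, mul(Z, SZ)), SSZ)), add(SSSZ, add(Z, Z)))))))))
  step 22: S(S(S(S(S(S(add(add(Z, add(Z, Z)), mul(add(Z, mul(add(Z, mul(Z, SZ)), SSZ)), add(SSSZ, add(Z, Z))))))))))
  step 23: S(S(S(S(S(S(add(add(Z, Z), mul(add(Z, mul(add(Z, mul(Z, SZ)), SSZ)), add(SSSZ, add(Z, Z))))))))))
  step 24: S(S(S(S(S(S(add(Z, mul(add(Z, mul(add(Z, mul(Z, SZ)), SSZ)), add(SSSZ, add(Z, Z))))))))))
  step 25: S(S(S(S(S(S(mul(add(Z, mul(add(Z, mul(Z, SZ)), SSZ)), add(SSSZ, add(Z, Z)))))))))
  step 26: S(S(S(S(S(S(mul(mul(add(Z, mul(Z, SZ)), SSZ), add(SSSZ, add(Z, Z)))))))))
  step 27: S(S(S(S(S(S(mul(mul(mul(Z, SZ), SSZ), add(SSSZ, add(Z, Z)))))))))
  step 28: S(S(S(S(S(S(mul(mul(Z, SSZ), add(SSSZ, add(Z, Z)))))))))
  step 29: S(S(S(S(S(S(mul(Z, add(SSSZ, add(Z, Z)))))))))
  step 30: S^6(Z)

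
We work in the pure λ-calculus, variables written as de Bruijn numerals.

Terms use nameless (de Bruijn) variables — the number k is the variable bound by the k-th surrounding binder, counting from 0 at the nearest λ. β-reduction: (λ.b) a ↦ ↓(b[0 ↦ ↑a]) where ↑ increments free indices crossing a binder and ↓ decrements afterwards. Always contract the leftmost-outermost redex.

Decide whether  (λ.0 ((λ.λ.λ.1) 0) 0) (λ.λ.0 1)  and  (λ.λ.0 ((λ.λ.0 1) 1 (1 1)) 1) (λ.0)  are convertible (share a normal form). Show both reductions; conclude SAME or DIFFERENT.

Term A:
  start: (λ.0 ((λ.λ.λ.1) 0) 0) (λ.λ.0 1)
  step 1: (λ.λ.0 1) ((λ.λ.λ.1) (λ.λ.0 1)) (λ.λ.0 1)
  step 2: (λ.0 ((λ.λ.λ.1) (λ.λ.0 1))) (λ.λ.0 1)
  step 3: (λ.λ.0 1) ((λ.λ.λ.1) (λ.λ.0 1))
  step 4: λ.0 ((λ.λ.λ.1) (λ.λ.0 1))
  step 5: λ.0 (λ.λ.1)

Term B:
  start: (λ.λ.0 ((λ.λ.0 1) 1 (1 1)) 1) (λ.0)
  step 1: λ.0 ((λ.λ.0 1) (λ.0) ((λ.0) (λ.0))) (λ.0)
  step 2: λ.0 ((λ.0 (λ.0)) ((λ.0) (λ.0))) (λ.0)
  step 3: λ.0 ((λ.0) (λ.0) (λ.0)) (λ.0)
  step 4: λ.0 ((λ.0) (λ.0)) (λ.0)
  step 5: λ.0 (λ.0) (λ.0)

Answer: DIFFERENT — A ⇓ λ.0 (λ.λ.1), B ⇓ λ.0 (λ.0) (λ.0)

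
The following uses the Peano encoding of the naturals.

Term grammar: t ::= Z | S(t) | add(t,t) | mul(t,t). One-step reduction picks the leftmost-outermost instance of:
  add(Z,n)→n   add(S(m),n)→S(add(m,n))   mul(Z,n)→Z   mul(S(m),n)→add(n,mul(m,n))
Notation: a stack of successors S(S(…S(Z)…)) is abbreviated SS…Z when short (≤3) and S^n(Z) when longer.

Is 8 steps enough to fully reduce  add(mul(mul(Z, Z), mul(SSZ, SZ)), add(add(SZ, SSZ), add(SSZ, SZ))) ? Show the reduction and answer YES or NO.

Answer: NO — after 8 steps the term is S(S(S(add(Z, add(SSZ, SZ))))), not yet normal

Derivation:
  start: add(mul(mul(Z, Z), mul(SSZ, SZ)), add(add(SZ, SSZ), add(SSZ, SZ)))
  [1] add(mul(Z, mul(SSZ, SZ)), add(add(SZ, SSZ), add(SSZ, SZ)))
  [2] add(Z, add(add(SZ, SSZ), add(SSZ, SZ)))
  [3] add(add(SZ, SSZ), add(SSZ, SZ))
  [4] add(S(add(Z, SSZ)), add(SSZ, SZ))
  [5] S(add(add(Z, SSZ), add(SSZ, SZ)))
  [6] S(add(SSZ, add(SSZ, SZ)))
  [7] S(S(add(SZ, add(SSZ, SZ))))
  [8] S(S(S(add(Z, add(SSZ, SZ)))))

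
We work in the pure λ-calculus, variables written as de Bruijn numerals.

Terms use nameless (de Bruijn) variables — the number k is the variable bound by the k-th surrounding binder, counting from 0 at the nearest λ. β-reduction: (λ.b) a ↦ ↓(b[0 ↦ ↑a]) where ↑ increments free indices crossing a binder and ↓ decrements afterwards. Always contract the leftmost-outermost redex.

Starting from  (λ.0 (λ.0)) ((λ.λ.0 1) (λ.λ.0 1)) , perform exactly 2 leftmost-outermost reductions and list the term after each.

Answer: after 2 steps: (λ.0 (λ.λ.0 1)) (λ.0)

Working:
  start: (λ.0 (λ.0)) ((λ.λ.0 1) (λ.λ.0 1))
  →1  (λ.λ.0 1) (λ.λ.0 1) (λ.0)
  →2  (λ.0 (λ.λ.0 1)) (λ.0)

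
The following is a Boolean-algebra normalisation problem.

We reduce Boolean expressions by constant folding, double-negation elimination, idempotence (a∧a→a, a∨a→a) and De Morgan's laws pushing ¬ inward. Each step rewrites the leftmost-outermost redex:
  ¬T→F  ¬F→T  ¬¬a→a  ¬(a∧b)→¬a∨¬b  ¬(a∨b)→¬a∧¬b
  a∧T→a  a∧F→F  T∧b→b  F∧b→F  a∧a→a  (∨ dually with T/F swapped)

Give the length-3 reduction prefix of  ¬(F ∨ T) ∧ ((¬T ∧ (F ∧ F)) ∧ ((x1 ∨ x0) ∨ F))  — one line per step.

Answer: after 3 steps: ¬T ∧ ((¬T ∧ (F ∧ F)) ∧ ((x1 ∨ x0) ∨ F))

Reduction:
  start: ¬(F ∨ T) ∧ ((¬T ∧ (F ∧ F)) ∧ ((x1 ∨ x0) ∨ F))
  step 1: (¬F ∧ ¬T) ∧ ((¬T ∧ (F ∧ F)) ∧ ((x1 ∨ x0) ∨ F))
  step 2: (T ∧ ¬T) ∧ ((¬T ∧ (F ∧ F)) ∧ ((x1 ∨ x0) ∨ F))
  step 3: ¬T ∧ ((¬T ∧ (F ∧ F)) ∧ ((x1 ∨ x0) ∨ F))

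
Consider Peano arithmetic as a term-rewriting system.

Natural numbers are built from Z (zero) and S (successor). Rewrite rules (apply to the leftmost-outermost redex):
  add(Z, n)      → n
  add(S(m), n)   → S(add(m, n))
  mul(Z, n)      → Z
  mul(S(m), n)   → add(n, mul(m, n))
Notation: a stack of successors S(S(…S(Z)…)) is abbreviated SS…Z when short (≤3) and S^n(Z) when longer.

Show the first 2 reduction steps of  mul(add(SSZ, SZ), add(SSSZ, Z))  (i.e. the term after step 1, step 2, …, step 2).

Answer: after 2 steps: add(add(SSSZ, Z), mul(add(SZ, SZ), add(SSSZ, Z)))

Derivation:
  start: mul(add(SSZ, SZ), add(SSSZ, Z))
  step 1: mul(S(add(SZ, SZ)), add(SSSZ, Z))
  step 2: add(add(SSSZ, Z), mul(add(SZ, SZ), add(SSSZ, Z)))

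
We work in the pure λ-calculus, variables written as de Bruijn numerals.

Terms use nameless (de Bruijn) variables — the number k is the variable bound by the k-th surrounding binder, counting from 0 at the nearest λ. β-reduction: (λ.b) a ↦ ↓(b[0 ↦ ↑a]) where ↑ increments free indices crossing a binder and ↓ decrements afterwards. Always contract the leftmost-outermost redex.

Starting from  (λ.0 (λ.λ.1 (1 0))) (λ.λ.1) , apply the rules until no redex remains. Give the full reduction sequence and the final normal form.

  start: (λ.0 (λ.λ.1 (1 0))) (λ.λ.1)
  step 1: (λ.λ.1) (λ.λ.1 (1 0))
  step 2: λ.λ.λ.1 (1 0)

Answer: normal form = λ.λ.λ.1 (1 0)  (in 2 steps)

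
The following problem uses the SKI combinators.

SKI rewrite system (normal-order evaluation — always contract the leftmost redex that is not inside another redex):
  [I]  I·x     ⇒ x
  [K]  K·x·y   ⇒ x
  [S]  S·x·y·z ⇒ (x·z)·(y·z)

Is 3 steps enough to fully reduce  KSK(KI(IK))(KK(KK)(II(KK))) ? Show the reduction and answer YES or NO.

Answer: NO — after 3 steps the term is SI(K(II(KK))), not yet normal

Reduction:
  start: KSK(KI(IK))(KK(KK)(II(KK)))
  [1] S(KI(IK))(KK(KK)(II(KK)))
  [2] SI(KK(KK)(II(KK)))
  [3] SI(K(II(KK)))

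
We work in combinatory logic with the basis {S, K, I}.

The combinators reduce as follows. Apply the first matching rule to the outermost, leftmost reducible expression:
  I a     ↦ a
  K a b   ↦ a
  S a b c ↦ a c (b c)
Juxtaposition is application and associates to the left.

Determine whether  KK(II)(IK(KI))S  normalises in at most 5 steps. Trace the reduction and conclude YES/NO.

  start: KK(II)(IK(KI))S
  step 1: K(IK(KI))S
  step 2: IK(KI)
  step 3: K(KI)

Answer: YES — reaches normal form K(KI) in 3 ≤ 5 steps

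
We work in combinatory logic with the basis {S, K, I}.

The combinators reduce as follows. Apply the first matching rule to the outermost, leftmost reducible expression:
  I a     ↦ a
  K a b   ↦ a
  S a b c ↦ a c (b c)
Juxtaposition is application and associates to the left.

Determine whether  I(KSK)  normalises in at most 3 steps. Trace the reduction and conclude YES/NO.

  start: I(KSK)
  →1  KSK
  →2  S

Answer: YES — reaches normal form S in 2 ≤ 3 steps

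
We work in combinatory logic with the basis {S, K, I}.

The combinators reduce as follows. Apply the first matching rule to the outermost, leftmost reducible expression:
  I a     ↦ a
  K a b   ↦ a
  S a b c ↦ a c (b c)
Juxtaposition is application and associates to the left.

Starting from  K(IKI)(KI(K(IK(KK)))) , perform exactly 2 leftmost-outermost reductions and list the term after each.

Answer: after 2 steps: KI

Working:
  start: K(IKI)(KI(K(IK(KK))))
  step 1: IKI
  step 2: KI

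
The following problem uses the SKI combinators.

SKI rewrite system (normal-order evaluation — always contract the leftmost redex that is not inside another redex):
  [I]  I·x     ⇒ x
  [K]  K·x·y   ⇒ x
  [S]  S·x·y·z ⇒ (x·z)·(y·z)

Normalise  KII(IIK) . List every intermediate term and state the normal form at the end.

  start: KII(IIK)
  step 1: I(IIK)
  step 2: IIK
  step 3: IK
  step 4: K

Answer: normal form = K  (in 4 steps)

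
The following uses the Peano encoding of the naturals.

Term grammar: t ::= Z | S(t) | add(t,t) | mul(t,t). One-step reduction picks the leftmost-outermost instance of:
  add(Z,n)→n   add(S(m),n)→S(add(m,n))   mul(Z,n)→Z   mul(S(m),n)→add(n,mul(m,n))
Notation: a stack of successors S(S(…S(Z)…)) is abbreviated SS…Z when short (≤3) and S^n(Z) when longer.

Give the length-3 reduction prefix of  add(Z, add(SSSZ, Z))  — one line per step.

  start: add(Z, add(SSSZ, Z))
  →1  add(SSSZ, Z)
  →2  S(add(SSZ, Z))
  →3  S(S(add(SZ, Z)))

Answer: after 3 steps: S(S(add(SZ, Z)))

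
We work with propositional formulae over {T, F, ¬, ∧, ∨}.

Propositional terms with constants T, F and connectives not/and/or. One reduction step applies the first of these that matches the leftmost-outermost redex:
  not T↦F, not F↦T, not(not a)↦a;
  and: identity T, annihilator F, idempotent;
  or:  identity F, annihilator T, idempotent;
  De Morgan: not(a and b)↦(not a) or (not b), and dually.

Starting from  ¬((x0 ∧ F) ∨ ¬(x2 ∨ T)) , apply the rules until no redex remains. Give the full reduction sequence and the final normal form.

  start: ¬((x0 ∧ F) ∨ ¬(x2 ∨ T))
  →1  ¬(x0 ∧ F) ∧ ¬¬(x2 ∨ T)
  →2  (¬x0 ∨ ¬F) ∧ ¬¬(x2 ∨ T)
  →3  (¬x0 ∨ T) ∧ ¬¬(x2 ∨ T)
  →4  T ∧ ¬¬(x2 ∨ T)
  →5  ¬¬(x2 ∨ T)
  →6  x2 ∨ T
  →7  T

Answer: normal form = T  (in 7 steps)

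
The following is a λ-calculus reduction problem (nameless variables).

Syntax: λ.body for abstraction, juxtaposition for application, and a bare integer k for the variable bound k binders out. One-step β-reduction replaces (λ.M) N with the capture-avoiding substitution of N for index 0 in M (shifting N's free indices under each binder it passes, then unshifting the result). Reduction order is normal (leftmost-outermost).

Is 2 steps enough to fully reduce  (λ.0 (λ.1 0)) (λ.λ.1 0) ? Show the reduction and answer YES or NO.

  start: (λ.0 (λ.1 0)) (λ.λ.1 0)
  step 1: (λ.λ.1 0) (λ.(λ.λ.1 0) 0)
  step 2: λ.(λ.(λ.λ.1 0) 0) 0

Answer: NO — after 2 steps the term is λ.(λ.(λ.λ.1 0) 0) 0, not yet normal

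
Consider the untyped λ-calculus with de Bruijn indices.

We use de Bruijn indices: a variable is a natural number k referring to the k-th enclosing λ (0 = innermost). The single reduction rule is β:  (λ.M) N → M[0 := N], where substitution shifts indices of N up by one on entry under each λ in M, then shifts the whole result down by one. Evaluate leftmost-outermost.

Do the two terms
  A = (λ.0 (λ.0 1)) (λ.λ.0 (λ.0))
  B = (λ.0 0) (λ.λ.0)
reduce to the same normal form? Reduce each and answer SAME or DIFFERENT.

Answer: DIFFERENT — A ⇓ λ.0 (λ.0), B ⇓ λ.0

Working:
Term A:
  start: (λ.0 (λ.0 1)) (λ.λ.0 (λ.0))
  →1  (λ.λ.0 (λ.0)) (λ.0 (λ.λ.0 (λ.0)))
  →2  λ.0 (λ.0)

Term B:
  start: (λ.0 0) (λ.λ.0)
  →1  (λ.λ.0) (λ.λ.0)
  →2  λ.0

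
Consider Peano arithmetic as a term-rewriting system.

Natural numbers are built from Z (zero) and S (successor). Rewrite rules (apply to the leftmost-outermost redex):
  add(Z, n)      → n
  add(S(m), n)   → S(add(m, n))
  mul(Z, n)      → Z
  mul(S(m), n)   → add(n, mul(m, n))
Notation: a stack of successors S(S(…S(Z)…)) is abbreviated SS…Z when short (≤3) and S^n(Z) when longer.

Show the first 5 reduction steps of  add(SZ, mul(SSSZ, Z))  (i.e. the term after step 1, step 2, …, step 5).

Answer: after 5 steps: S(add(Z, mul(SZ, Z)))

Working:
  start: add(SZ, mul(SSSZ, Z))
  [1] S(add(Z, mul(SSSZ, Z)))
  [2] S(mul(SSSZ, Z))
  [3] S(add(Z, mul(SSZ, Z)))
  [4] S(mul(SSZ, Z))
  [5] S(add(Z, mul(SZ, Z)))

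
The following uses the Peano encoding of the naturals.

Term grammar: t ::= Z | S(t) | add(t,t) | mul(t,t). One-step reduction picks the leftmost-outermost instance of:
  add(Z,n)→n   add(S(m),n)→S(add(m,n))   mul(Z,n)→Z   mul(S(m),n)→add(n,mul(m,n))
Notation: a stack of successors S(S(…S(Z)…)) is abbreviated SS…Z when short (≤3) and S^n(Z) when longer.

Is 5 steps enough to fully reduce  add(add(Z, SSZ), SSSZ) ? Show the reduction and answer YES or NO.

Answer: YES — reaches normal form S^5(Z) in 4 ≤ 5 steps

Derivation:
  start: add(add(Z, SSZ), SSSZ)
  step 1: add(SSZ, SSSZ)
  step 2: S(add(SZ, SSSZ))
  step 3: S(S(add(Z, SSSZ)))
  step 4: S^5(Z)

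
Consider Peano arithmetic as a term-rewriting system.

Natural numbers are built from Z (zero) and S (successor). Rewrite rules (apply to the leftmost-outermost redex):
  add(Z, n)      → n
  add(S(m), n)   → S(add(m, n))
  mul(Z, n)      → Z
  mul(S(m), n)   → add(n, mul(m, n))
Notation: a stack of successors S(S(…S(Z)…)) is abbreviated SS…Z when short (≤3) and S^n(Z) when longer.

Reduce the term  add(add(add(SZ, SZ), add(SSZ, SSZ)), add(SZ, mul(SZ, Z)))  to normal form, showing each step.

Answer: normal form = S^7(Z)  (in 20 steps)

Derivation:
  start: add(add(add(SZ, SZ), add(SSZ, SSZ)), add(SZ, mul(SZ, Z)))
  [1] add(add(S(add(Z, SZ)), add(SSZ, SSZ)), add(SZ, mul(SZ, Z)))
  [2] add(S(add(add(Z, SZ), add(SSZ, SSZ))), add(SZ, mul(SZ, Z)))
  [3] S(add(add(add(Z, SZ), add(SSZ, SSZ)), add(SZ, mul(SZ, Z))))
  [4] S(add(add(SZ, add(SSZ, SSZ)), add(SZ, mul(SZ, Z))))
  [5] S(add(S(add(Z, add(SSZ, SSZ))), add(SZ, mul(SZ, Z))))
  [6] S(S(add(add(Z, add(SSZ, SSZ)), add(SZ, mul(SZ, Z)))))
  [7] S(S(add(add(SSZ, SSZ), add(SZ, mul(SZ, Z)))))
  [8] S(S(add(S(add(SZ, SSZ)), add(SZ, mul(SZ, Z)))))
  [9] S(S(S(add(add(SZ, SSZ), add(SZ, mul(SZ, Z))))))
  [10] S(S(S(add(S(add(Z, SSZ)), add(SZ, mul(SZ, Z))))))
  [11] S(S(S(S(add(add(Z, SSZ), add(SZ, mul(SZ, Z)))))))
  [12] S(S(S(S(add(SSZ, add(SZ, mul(SZ, Z)))))))
  [13] S(S(S(S(S(add(SZ, add(SZ, mul(SZ, Z))))))))
  [14] S(S(S(S(S(S(add(Z, add(SZ, mul(SZ, Z)))))))))
  [15] S(S(S(S(S(S(add(SZ, mul(SZ, Z))))))))
  [16] S(S(S(S(S(S(S(add(Z, mul(SZ, Z)))))))))
  [17] S(S(S(S(S(S(S(mul(SZ, Z))))))))
  [18] S(S(S(S(S(S(S(add(Z, mul(Z, Z)))))))))
  [19] S(S(S(S(S(S(S(mul(Z, Z))))))))
  [20] S^7(Z)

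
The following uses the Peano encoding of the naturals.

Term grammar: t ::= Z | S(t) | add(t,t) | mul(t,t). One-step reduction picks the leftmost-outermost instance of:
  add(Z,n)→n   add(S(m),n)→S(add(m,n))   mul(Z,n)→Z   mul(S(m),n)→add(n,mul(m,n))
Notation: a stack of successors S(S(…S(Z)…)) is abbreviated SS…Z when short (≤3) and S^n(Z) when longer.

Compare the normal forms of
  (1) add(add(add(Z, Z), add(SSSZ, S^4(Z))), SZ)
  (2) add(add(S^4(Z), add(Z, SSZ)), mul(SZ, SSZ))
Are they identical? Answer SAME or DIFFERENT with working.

Term A:
  start: add(add(add(Z, Z), add(SSSZ, S^4(Z))), SZ)
  →1  add(add(Z, add(SSSZ, S^4(Z))), SZ)
  →2  add(add(SSSZ, S^4(Z)), SZ)
  →3  add(S(add(SSZ, S^4(Z))), SZ)
  →4  S(add(add(SSZ, S^4(Z)), SZ))
  →5  S(add(S(add(SZ, S^4(Z))), SZ))
  →6  S(S(add(add(SZ, S^4(Z)), SZ)))
  →7  S(S(add(S(add(Z, S^4(Z))), SZ)))
  →8  S(S(S(add(add(Z, S^4(Z)), SZ))))
  →9  S(S(S(add(S^4(Z), SZ))))
  →10  S(S(S(S(add(SSSZ, SZ)))))
  →11  S(S(S(S(S(add(SSZ, SZ))))))
  →12  S(S(S(S(S(S(add(SZ, SZ)))))))
  →13  S(S(S(S(S(S(S(add(Z, SZ))))))))
  →14  S^8(Z)

Term B:
  start: add(add(S^4(Z), add(Z, SSZ)), mul(SZ, SSZ))
  →1  add(S(add(SSSZ, add(Z, SSZ))), mul(SZ, SSZ))
  →2  S(add(add(SSSZ, add(Z, SSZ)), mul(SZ, SSZ)))
  →3  S(add(S(add(SSZ, add(Z, SSZ))), mul(SZ, SSZ)))
  →4  S(S(add(add(SSZ, add(Z, SSZ)), mul(SZ, SSZ))))
  →5  S(S(add(S(add(SZ, add(Z, SSZ))), mul(SZ, SSZ))))
  →6  S(S(S(add(add(SZ, add(Z, SSZ)), mul(SZ, SSZ)))))
  →7  S(S(S(add(S(add(Z, add(Z, SSZ))), mul(SZ, SSZ)))))
  →8  S(S(S(S(add(add(Z, add(Z, SSZ)), mul(SZ, SSZ))))))
  →9  S(S(S(S(add(add(Z, SSZ), mul(SZ, SSZ))))))
  →10  S(S(S(S(add(SSZ, mul(SZ, SSZ))))))
  →11  S(S(S(S(S(add(SZ, mul(SZ, SSZ)))))))
  →12  S(S(S(S(S(S(add(Z, mul(SZ, SSZ))))))))
  →13  S(S(S(S(S(S(mul(SZ, SSZ)))))))
  →14  S(S(S(S(S(S(add(SSZ, mul(Z, SSZ))))))))
  →15  S(S(S(S(S(S(S(add(SZ, mul(Z, SSZ)))))))))
  →16  S(S(S(S(S(S(S(S(add(Z, mul(Z, SSZ))))))))))
  →17  S(S(S(S(S(S(S(S(mul(Z, SSZ)))))))))
  →18  S^8(Z)

Answer: SAME — A ⇓ S^8(Z), B ⇓ S^8(Z)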